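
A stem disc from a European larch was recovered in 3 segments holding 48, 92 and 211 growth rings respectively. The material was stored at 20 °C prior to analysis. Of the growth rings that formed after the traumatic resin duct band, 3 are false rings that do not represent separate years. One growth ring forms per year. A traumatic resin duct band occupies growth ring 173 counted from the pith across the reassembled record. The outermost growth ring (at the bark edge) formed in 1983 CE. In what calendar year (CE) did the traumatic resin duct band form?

Total growth rings = 48 + 92 + 211 = 351.
The traumatic resin duct band sits at growth ring 173 from the pith, so 351 − 173 = 178 growth rings formed after it.
Excluding 3 false growth rings: 178 − 3 = 175.
1983 − 175 = 1808 CE.

1808 CE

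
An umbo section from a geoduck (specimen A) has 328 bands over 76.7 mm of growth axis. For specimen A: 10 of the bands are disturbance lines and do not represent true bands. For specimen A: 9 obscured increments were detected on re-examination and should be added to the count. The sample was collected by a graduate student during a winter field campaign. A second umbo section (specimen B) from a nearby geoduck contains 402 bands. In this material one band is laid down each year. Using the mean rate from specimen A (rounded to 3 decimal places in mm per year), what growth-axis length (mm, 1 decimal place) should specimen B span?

Specimen A: correcting the raw count gives 328 − 10 + 9 = 327 true bands.
A: Extension rate ≈ 76.7 / 327 = 0.235 mm per year.
B's length ≈ 0.235 × 402 = 94.5 mm.

94.5 mm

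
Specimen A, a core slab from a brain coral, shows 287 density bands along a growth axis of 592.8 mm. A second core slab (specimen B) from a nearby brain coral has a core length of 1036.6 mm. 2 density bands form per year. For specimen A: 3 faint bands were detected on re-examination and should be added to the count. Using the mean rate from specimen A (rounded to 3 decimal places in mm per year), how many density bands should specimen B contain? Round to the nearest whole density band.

Specimen A: after corrections the count is 287 + 3 = 290 density bands.
Specimen A: with 2 density bands per year, 290 / 2 = 145 years.
A: 592.8 mm over 145 years gives 592.8 / 145 ≈ 4.088 mm per year.
For B, 1036.6 / 4.088 = 253.57 years; at 2 density bands per year that is 253.57 × 2 ≈ 507 density bands.

507 density bands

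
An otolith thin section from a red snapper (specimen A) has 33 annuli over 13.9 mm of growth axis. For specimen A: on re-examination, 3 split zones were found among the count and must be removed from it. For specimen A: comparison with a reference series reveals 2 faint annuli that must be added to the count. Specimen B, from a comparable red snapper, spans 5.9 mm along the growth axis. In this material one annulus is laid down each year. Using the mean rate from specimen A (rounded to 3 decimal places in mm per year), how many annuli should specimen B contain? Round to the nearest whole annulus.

14 annuli

Specimen A: true annulus count = 33 − 3 + 2 = 32.
A: 13.9 mm over 32 years gives 13.9 / 32 ≈ 0.434 mm per year.
For B, 5.9 / 0.434 = 13.59 years ≈ 14 annuli.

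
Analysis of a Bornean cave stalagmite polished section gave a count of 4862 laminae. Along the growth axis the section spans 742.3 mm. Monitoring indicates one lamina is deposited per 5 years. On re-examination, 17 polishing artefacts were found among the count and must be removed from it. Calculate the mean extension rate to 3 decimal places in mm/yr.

Correcting the raw count gives 4862 − 17 = 4845 true laminae.
Multiplying by 5 years per lamina: 4845 × 5 = 24225 years.
742.3 mm over 24225 years gives 742.3 / 24225 ≈ 0.031 mm/yr.

0.031 mm/yr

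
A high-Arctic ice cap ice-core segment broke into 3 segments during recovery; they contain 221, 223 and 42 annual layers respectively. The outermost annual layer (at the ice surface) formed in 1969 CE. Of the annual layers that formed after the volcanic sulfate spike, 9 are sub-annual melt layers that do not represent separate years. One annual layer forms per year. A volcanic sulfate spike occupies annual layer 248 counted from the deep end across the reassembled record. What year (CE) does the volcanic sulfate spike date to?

1740 CE

Total annual layers = 221 + 223 + 42 = 486.
486 − 248 = 238 annual layers lie beyond the volcanic sulfate spike toward the ice surface.
Removing the 9 false annual layers leaves 238 − 9 = 229 true annual layers beyond the volcanic sulfate spike.
Counting back 229 years from 1969 CE places the volcanic sulfate spike in 1969 − 229 = 1740 CE.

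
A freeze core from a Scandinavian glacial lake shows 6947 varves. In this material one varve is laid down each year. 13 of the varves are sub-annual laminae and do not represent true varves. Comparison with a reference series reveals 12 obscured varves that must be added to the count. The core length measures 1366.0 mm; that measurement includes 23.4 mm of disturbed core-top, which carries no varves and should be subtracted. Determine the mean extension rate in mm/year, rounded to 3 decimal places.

Correcting the raw count gives 6947 − 13 + 12 = 6946 true varves.
The growth record spans 1366.0 − 23.4 = 1342.6 mm.
Mean rate = 1342.6 mm / 6946 years ≈ 0.193 mm/year.

0.193 mm/year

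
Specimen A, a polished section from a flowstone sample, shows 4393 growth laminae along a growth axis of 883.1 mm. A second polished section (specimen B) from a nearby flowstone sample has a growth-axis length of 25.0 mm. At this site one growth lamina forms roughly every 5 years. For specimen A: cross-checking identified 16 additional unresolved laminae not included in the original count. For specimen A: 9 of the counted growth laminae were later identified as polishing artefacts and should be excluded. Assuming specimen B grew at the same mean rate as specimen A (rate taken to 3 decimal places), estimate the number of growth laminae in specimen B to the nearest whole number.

Specimen A: correcting the raw count gives 4393 − 9 + 16 = 4400 true growth laminae.
Specimen A: at 5 years per growth lamina, 4400 × 5 = 22000 years.
A: 883.1 mm over 22000 years gives 883.1 / 22000 ≈ 0.040 mm per year.
For B, 25.0 / 0.040 = 625.00 years; at 5 years per growth lamina that is 625.00 / 5 ≈ 125 growth laminae.

125 growth laminae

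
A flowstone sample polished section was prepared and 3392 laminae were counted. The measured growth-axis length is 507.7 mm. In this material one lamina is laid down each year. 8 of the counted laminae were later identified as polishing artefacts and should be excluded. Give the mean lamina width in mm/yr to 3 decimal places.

Adjusted count: 3392 − 8 = 3384 laminae.
507.7 mm over 3384 years gives 507.7 / 3384 ≈ 0.150 mm/yr.

0.150 mm/yr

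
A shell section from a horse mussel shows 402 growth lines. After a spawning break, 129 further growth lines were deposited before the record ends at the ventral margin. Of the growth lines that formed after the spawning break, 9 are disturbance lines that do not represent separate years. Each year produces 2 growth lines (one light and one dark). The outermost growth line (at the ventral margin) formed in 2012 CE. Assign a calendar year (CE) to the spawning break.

There are 129 growth lines younger than the spawning break.
Excluding 9 false growth lines: 129 − 9 = 120.
Dividing by 2 growth lines per year: 120 / 2 = 60 years.
2012 − 60 = 1952 CE.

1952 CE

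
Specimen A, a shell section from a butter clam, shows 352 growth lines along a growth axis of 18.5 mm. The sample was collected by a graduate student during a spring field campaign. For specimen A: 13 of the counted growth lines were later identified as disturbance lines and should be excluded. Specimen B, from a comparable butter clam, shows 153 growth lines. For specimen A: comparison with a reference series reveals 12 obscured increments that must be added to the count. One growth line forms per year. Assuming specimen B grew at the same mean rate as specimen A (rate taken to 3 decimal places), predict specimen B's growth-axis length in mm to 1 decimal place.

8.1 mm

Specimen A: adjusted count: 352 − 13 + 12 = 351 growth lines.
A: Mean rate = 18.5 mm / 351 years ≈ 0.053 mm/year.
For B, 0.053 mm/year × 153 years = 8.1 mm.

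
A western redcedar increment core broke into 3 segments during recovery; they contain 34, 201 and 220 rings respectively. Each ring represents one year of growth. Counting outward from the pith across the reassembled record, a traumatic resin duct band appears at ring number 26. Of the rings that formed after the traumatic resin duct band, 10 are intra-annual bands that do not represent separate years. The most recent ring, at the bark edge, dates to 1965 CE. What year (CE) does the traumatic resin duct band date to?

1546 CE

Total rings = 34 + 201 + 220 = 455.
Between ring 26 and the bark edge there are 455 − 26 = 429 rings.
Removing the 10 false rings leaves 429 − 10 = 419 true rings beyond the traumatic resin duct band.
The ring at the bark edge is 1965 CE, so the traumatic resin duct band dates to 1965 − 419 = 1546 CE.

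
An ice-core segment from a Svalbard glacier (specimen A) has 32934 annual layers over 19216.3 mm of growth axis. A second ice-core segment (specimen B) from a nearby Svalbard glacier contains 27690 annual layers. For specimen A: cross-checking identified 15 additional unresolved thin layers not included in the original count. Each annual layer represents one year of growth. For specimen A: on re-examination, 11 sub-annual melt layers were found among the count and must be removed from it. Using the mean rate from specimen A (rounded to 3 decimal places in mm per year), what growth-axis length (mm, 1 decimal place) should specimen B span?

Specimen A: true annual layer count = 32934 − 11 + 15 = 32938.
A: 19216.3 mm over 32938 years gives 19216.3 / 32938 ≈ 0.583 mm/year.
For B, 0.583 mm/year × 27690 years = 16143.3 mm.

16143.3 mm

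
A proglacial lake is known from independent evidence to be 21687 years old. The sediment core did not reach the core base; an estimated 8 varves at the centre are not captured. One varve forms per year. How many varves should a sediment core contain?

At one varve per year, 21687 years correspond to 21687 varves.
Subtracting the 8 varves not captured gives 21687 − 8 = 21679 varves in the record.

21679 varves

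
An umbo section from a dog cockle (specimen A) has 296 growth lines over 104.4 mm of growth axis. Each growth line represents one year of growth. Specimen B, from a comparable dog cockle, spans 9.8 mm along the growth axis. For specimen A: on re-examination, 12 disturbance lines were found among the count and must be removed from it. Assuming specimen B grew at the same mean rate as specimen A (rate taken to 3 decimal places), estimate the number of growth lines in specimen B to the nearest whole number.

27 growth lines

Specimen A: true growth line count = 296 − 12 = 284.
A: Mean rate = 104.4 mm / 284 years ≈ 0.368 mm/yr.
Specimen B: 9.8 mm / 0.368 mm per year = 26.63 years ≈ 27 growth lines.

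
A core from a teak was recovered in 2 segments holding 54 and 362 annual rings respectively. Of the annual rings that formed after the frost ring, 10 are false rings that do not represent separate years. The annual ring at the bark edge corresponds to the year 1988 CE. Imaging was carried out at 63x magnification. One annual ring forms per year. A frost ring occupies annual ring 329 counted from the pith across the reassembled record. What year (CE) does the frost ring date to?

1911 CE

Total annual rings = 54 + 362 = 416.
416 − 329 = 87 annual rings lie beyond the frost ring toward the bark edge.
Removing the 10 false annual rings leaves 87 − 10 = 77 true annual rings beyond the frost ring.
Counting back 77 years from 1988 CE places the frost ring in 1988 − 77 = 1911 CE.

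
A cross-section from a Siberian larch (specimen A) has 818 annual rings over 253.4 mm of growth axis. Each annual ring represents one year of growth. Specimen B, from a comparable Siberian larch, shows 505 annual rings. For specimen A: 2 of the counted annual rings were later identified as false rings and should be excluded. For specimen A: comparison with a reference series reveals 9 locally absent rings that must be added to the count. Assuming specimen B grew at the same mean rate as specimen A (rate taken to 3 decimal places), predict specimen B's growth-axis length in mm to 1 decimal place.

155.0 mm

Specimen A: correcting the raw count gives 818 − 2 + 9 = 825 true annual rings.
A: 253.4 mm over 825 years gives 253.4 / 825 ≈ 0.307 mm per year.
For B, 0.307 mm/year × 505 years = 155.0 mm.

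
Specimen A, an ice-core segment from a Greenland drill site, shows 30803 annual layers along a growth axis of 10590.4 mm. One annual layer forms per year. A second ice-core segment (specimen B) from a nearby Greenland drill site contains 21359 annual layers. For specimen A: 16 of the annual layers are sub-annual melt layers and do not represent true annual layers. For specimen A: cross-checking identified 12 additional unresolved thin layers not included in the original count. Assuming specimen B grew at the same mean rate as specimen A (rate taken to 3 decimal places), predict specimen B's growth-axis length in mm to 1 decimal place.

Specimen A: adjusted count: 30803 − 16 + 12 = 30799 annual layers.
A: 10590.4 mm over 30799 years gives 10590.4 / 30799 ≈ 0.344 mm per year.
Length of B = 0.344 × 21359 = 7347.5 mm.

7347.5 mm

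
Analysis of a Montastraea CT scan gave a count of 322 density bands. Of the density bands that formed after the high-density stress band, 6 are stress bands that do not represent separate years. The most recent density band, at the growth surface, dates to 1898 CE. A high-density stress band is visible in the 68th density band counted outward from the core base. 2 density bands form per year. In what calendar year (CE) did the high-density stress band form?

322 − 68 = 254 density bands lie beyond the high-density stress band toward the growth surface.
Removing the 6 false density bands leaves 254 − 6 = 248 true density bands beyond the high-density stress band.
Dividing by 2 density bands per year: 248 / 2 = 124 years.
Counting back 124 years from 1898 CE places the high-density stress band in 1898 − 124 = 1774 CE.

1774 CE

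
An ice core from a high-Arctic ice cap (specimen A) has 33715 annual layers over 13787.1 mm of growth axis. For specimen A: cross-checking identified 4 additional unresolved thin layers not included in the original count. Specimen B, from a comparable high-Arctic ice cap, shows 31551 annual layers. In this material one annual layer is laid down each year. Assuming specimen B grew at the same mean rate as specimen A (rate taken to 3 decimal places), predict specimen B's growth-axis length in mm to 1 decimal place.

12904.4 mm

Specimen A: correcting the raw count gives 33715 + 4 = 33719 true annual layers.
A: Extension rate ≈ 13787.1 / 33719 = 0.409 mm/yr.
B's length ≈ 0.409 × 31551 = 12904.4 mm.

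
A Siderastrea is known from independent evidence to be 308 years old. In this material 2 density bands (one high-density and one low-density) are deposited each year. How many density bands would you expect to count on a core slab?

616 density bands

Expected density bands: 308 × 2 = 616.
So 616 density bands should be present.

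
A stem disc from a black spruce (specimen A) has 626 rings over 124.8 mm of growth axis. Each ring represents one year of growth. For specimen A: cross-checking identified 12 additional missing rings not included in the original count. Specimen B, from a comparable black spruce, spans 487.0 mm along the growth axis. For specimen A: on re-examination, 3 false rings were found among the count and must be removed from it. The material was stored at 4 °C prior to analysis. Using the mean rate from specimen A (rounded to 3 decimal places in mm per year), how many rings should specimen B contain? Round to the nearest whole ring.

Specimen A: true ring count = 626 − 3 + 12 = 635.
A: 124.8 mm over 635 years gives 124.8 / 635 ≈ 0.197 mm per year.
For B, 487.0 / 0.197 = 2472.08 years ≈ 2472 rings.

2472 rings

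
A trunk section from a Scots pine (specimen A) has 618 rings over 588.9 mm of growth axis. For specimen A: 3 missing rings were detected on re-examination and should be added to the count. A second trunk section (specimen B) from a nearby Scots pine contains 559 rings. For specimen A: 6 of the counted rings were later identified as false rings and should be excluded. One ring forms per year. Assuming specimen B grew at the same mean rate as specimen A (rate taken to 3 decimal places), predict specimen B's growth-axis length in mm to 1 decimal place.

535.5 mm

Specimen A: after corrections the count is 618 − 6 + 3 = 615 rings.
A: 588.9 mm over 615 years gives 588.9 / 615 ≈ 0.958 mm per year.
For B, 0.958 mm/year × 559 years = 535.5 mm.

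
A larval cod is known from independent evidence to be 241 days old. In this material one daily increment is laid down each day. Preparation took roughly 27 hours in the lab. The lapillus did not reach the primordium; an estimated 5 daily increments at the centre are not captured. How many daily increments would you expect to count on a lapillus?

236 daily increments

At one daily increment per day, 241 days correspond to 241 daily increments.
Subtracting the 5 daily increments not captured gives 241 − 5 = 236 daily increments in the record.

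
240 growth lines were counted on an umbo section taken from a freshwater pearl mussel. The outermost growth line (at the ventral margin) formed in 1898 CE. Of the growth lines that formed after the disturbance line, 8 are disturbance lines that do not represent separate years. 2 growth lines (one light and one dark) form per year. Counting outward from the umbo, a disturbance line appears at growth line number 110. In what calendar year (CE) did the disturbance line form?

1837 CE

Between growth line 110 and the ventral margin there are 240 − 110 = 130 growth lines.
130 − 8 false = 122 true growth lines after the disturbance line.
122 growth lines at 2 per year is 122 / 2 = 61 years.
1898 − 61 = 1837 CE.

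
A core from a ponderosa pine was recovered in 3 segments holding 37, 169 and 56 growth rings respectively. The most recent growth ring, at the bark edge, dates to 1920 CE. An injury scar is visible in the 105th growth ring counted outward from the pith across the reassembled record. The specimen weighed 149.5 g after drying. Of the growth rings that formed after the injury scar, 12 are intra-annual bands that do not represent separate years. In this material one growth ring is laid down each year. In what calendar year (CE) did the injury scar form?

1775 CE

Total growth rings = 37 + 169 + 56 = 262.
The injury scar sits at growth ring 105 from the pith, so 262 − 105 = 157 growth rings formed after it.
Excluding 12 false growth rings: 157 − 12 = 145.
The growth ring at the bark edge is 1920 CE, so the injury scar dates to 1920 − 145 = 1775 CE.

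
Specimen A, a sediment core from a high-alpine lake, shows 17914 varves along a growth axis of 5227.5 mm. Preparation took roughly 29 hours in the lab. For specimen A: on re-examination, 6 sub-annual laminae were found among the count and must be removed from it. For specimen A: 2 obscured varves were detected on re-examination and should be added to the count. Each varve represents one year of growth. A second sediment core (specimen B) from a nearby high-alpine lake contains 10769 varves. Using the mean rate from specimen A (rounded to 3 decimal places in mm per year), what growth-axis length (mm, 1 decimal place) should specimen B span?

Specimen A: correcting the raw count gives 17914 − 6 + 2 = 17910 true varves.
A: 5227.5 mm over 17910 years gives 5227.5 / 17910 ≈ 0.292 mm/yr.
Length of B = 0.292 × 10769 = 3144.5 mm.

3144.5 mm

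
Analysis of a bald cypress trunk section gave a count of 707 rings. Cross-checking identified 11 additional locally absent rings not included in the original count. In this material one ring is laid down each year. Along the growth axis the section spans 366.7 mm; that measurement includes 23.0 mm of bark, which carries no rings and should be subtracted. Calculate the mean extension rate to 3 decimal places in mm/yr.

0.479 mm/yr

After corrections the count is 707 + 11 = 718 rings.
The growth record spans 366.7 − 23.0 = 343.7 mm.
Mean rate = 343.7 mm / 718 years ≈ 0.479 mm/yr.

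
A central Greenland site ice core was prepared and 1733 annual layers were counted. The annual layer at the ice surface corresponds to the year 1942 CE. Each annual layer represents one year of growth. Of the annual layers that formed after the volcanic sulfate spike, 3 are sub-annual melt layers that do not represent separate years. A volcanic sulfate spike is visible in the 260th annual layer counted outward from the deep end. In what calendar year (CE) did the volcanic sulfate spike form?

472 CE

1733 − 260 = 1473 annual layers lie beyond the volcanic sulfate spike toward the ice surface.
Removing the 3 false annual layers leaves 1473 − 3 = 1470 true annual layers beyond the volcanic sulfate spike.
1942 − 1470 = 472 CE.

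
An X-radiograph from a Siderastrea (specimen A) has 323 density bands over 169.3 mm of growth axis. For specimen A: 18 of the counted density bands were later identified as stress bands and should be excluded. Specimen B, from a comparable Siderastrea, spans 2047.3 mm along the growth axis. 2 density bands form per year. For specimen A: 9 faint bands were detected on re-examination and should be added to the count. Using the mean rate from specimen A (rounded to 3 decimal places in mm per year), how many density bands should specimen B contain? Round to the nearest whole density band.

Specimen A: adjusted count: 323 − 18 + 9 = 314 density bands.
Specimen A: 314 density bands at 2 per year is 314 / 2 = 157 years.
A: Extension rate ≈ 169.3 / 157 = 1.078 mm/yr.
Specimen B: 2047.3 mm / 1.078 mm per year = 1899.17 years; at 2 density bands per year that is 1899.17 × 2 ≈ 3798 density bands.

3798 density bands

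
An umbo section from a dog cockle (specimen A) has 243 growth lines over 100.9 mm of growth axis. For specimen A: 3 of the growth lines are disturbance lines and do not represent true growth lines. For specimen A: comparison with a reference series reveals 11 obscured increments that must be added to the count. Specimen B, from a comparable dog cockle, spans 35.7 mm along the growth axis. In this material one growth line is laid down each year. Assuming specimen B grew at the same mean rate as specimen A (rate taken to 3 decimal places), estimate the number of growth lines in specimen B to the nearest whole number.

Specimen A: adjusted count: 243 − 3 + 11 = 251 growth lines.
A: Extension rate ≈ 100.9 / 251 = 0.402 mm/year.
For B, 35.7 / 0.402 = 88.81 years ≈ 89 growth lines.

89 growth lines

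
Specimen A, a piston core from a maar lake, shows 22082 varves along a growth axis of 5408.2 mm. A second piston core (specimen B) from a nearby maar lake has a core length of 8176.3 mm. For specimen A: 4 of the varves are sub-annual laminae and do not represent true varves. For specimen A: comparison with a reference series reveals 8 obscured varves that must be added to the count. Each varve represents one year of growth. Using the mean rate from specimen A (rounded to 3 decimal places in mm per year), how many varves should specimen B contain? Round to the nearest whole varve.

33373 varves

Specimen A: correcting the raw count gives 22082 − 4 + 8 = 22086 true varves.
A: Mean rate = 5408.2 mm / 22086 years ≈ 0.245 mm per year.
Specimen B: 8176.3 mm / 0.245 mm per year = 33372.65 years ≈ 33373 varves.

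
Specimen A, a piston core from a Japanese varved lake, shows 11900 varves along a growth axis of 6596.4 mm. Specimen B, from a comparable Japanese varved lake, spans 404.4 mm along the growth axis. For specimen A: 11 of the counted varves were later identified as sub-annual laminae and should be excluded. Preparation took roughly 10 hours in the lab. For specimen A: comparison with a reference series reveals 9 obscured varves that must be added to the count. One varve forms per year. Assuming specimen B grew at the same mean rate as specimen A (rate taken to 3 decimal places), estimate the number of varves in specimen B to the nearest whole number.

Specimen A: after corrections the count is 11900 − 11 + 9 = 11898 varves.
A: 6596.4 mm over 11898 years gives 6596.4 / 11898 ≈ 0.554 mm/yr.
For B, 404.4 / 0.554 = 729.96 years ≈ 730 varves.

730 varves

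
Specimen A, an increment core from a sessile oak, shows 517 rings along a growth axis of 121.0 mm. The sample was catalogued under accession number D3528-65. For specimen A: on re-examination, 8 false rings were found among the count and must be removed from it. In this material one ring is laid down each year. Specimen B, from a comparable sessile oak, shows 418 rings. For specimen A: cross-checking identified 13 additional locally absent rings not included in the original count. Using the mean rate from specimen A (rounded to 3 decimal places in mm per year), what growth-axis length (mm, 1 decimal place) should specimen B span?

Specimen A: true ring count = 517 − 8 + 13 = 522.
A: Mean rate = 121.0 mm / 522 years ≈ 0.232 mm/yr.
For B, 0.232 mm/year × 418 years = 97.0 mm.

97.0 mm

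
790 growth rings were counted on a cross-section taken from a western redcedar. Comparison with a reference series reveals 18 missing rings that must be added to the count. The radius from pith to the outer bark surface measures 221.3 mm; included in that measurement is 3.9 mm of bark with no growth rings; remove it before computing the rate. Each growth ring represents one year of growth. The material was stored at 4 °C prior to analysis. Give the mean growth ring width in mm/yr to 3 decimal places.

0.269 mm/yr

Adjusted count: 790 + 18 = 808 growth rings.
Removing the 3.9 mm offcut leaves 221.3 − 3.9 = 217.4 mm.
217.4 mm over 808 years gives 217.4 / 808 ≈ 0.269 mm/yr.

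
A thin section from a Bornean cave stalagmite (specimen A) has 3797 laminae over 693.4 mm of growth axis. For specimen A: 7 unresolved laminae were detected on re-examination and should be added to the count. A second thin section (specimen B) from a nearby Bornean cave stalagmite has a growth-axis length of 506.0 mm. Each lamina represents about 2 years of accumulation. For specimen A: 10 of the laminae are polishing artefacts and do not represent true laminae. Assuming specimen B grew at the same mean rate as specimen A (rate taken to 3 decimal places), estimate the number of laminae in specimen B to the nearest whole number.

2780 laminae

Specimen A: adjusted count: 3797 − 10 + 7 = 3794 laminae.
Specimen A: 3794 laminae at 2 years each span 3794 × 2 = 7588 years.
A: 693.4 mm over 7588 years gives 693.4 / 7588 ≈ 0.091 mm/yr.
For B, 506.0 / 0.091 = 5560.44 years; at 2 years per lamina that is 5560.44 / 2 ≈ 2780 laminae.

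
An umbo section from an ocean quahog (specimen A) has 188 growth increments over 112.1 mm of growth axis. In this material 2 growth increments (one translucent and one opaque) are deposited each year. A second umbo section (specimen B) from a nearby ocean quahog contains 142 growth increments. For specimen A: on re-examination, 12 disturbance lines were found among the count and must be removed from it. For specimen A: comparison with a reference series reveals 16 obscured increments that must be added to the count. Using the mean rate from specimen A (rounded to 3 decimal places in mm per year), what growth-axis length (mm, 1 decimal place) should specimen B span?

82.9 mm

Specimen A: true growth increment count = 188 − 12 + 16 = 192.
Specimen A: dividing by 2 growth increments per year: 192 / 2 = 96 years.
A: Extension rate ≈ 112.1 / 96 = 1.168 mm/year.
Specimen B: with 2 growth increments per year, 142 / 2 = 71 years. B's length ≈ 1.168 × 71 = 82.9 mm.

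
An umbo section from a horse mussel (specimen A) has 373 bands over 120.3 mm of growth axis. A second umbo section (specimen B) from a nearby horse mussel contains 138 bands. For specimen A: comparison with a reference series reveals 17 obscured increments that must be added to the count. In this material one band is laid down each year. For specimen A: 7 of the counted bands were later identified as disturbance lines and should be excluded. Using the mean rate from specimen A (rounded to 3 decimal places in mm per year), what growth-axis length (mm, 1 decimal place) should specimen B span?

43.3 mm

Specimen A: true band count = 373 − 7 + 17 = 383.
A: Extension rate ≈ 120.3 / 383 = 0.314 mm/year.
Length of B = 0.314 × 138 = 43.3 mm.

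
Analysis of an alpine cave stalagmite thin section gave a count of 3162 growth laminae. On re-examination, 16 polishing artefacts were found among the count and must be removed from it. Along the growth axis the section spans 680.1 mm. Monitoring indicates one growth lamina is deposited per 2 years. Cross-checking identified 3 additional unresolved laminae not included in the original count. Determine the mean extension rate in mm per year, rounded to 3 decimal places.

Adjusted count: 3162 − 16 + 3 = 3149 growth laminae.
Multiplying by 2 years per growth lamina: 3149 × 2 = 6298 years.
680.1 mm over 6298 years gives 680.1 / 6298 ≈ 0.108 mm per year.

0.108 mm per year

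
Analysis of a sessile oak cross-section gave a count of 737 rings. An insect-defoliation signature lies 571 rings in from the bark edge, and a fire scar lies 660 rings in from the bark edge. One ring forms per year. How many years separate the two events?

The two markers are separated by 660 − 571 = 89 rings.
At one ring per year, 89 years elapsed between them.

89 years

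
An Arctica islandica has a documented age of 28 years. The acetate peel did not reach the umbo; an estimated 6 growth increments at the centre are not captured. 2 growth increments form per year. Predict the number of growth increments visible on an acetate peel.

Expected growth increments: 28 × 2 = 56.
Less the 6 uncaptured growth increments: 56 − 6 = 50.

50 growth increments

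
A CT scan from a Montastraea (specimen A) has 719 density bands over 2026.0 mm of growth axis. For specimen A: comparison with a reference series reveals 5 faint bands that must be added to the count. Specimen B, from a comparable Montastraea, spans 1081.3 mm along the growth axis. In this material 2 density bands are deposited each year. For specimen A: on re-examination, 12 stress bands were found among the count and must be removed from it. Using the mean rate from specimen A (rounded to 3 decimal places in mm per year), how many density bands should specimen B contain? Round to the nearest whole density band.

Specimen A: after corrections the count is 719 − 12 + 5 = 712 density bands.
Specimen A: dividing by 2 density bands per year: 712 / 2 = 356 years.
A: Mean rate = 2026.0 mm / 356 years ≈ 5.691 mm/yr.
Specimen B: 1081.3 mm / 5.691 mm per year = 190.00 years; at 2 density bands per year that is 190.00 × 2 ≈ 380 density bands.

380 density bands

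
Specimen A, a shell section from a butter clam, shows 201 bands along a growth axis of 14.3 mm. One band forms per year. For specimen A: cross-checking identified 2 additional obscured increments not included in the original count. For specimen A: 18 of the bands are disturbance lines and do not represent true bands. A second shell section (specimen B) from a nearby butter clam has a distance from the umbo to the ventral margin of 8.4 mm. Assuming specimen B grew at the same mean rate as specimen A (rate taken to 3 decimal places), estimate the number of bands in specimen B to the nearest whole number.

Specimen A: adjusted count: 201 − 18 + 2 = 185 bands.
A: 14.3 mm over 185 years gives 14.3 / 185 ≈ 0.077 mm/yr.
B spans 8.4 / 0.077 = 109.09 years ≈ 109 bands.

109 bands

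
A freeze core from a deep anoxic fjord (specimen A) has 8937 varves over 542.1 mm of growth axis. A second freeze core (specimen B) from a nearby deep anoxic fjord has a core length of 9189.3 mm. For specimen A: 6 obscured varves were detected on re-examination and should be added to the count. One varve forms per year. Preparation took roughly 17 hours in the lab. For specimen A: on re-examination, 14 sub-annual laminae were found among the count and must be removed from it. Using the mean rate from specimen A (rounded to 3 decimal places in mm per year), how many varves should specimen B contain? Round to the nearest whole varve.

150644 varves

Specimen A: correcting the raw count gives 8937 − 14 + 6 = 8929 true varves.
A: 542.1 mm over 8929 years gives 542.1 / 8929 ≈ 0.061 mm/year.
For B, 9189.3 / 0.061 = 150644.26 years ≈ 150644 varves.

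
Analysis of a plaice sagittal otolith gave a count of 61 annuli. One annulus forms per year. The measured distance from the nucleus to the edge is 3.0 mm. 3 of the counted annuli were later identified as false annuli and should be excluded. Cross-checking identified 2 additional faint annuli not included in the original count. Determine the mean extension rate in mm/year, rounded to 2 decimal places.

After corrections the count is 61 − 3 + 2 = 60 annuli.
3.0 mm over 60 years gives 3.0 / 60 ≈ 0.05 mm/year.

0.05 mm/year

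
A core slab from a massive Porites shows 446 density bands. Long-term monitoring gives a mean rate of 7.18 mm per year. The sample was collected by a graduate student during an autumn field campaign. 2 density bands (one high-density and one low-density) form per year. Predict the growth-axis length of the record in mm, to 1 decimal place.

Dividing by 2 density bands per year: 446 / 2 = 223 years.
Predicted length = 7.18 mm/year × 223 years = 1601.1 mm.

1601.1 mm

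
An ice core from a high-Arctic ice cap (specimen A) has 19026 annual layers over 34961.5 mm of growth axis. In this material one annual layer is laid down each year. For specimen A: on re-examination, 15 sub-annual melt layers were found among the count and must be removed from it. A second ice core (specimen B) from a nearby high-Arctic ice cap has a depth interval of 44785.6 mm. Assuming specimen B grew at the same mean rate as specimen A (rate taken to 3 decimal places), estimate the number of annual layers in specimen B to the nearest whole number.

24353 annual layers

Specimen A: after corrections the count is 19026 − 15 = 19011 annual layers.
A: Mean rate = 34961.5 mm / 19011 years ≈ 1.839 mm per year.
B spans 44785.6 / 1.839 = 24353.24 years ≈ 24353 annual layers.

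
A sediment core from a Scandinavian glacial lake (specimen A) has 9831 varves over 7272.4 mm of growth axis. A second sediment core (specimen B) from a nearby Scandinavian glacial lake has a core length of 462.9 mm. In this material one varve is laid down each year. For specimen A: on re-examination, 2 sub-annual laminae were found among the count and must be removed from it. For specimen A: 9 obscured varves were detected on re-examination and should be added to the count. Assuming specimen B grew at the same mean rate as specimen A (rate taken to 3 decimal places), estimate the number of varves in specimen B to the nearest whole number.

626 varves

Specimen A: true varve count = 9831 − 2 + 9 = 9838.
A: 7272.4 mm over 9838 years gives 7272.4 / 9838 ≈ 0.739 mm/yr.
Specimen B: 462.9 mm / 0.739 mm per year = 626.39 years ≈ 626 varves.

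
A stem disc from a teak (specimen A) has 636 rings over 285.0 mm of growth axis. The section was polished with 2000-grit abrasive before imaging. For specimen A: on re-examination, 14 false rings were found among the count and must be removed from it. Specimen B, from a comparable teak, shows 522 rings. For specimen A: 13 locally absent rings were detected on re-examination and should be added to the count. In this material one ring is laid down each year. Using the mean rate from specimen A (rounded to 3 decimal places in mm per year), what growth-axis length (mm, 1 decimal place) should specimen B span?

Specimen A: true ring count = 636 − 14 + 13 = 635.
A: Mean rate = 285.0 mm / 635 years ≈ 0.449 mm per year.
Length of B = 0.449 × 522 = 234.4 mm.

234.4 mm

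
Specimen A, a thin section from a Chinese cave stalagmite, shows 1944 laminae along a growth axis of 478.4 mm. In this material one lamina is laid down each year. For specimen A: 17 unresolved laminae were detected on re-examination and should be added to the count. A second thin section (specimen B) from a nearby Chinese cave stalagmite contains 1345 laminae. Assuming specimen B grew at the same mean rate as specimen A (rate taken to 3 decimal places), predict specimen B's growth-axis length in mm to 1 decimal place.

328.2 mm

Specimen A: true lamina count = 1944 + 17 = 1961.
A: Mean rate = 478.4 mm / 1961 years ≈ 0.244 mm/yr.
B's length ≈ 0.244 × 1345 = 328.2 mm.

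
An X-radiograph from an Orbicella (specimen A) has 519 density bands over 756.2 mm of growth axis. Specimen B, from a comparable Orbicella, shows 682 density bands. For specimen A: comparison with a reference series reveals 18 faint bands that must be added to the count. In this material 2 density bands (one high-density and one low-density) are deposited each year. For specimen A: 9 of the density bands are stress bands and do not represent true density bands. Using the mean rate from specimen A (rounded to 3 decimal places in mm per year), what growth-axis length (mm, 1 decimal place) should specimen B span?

Specimen A: true density band count = 519 − 9 + 18 = 528.
Specimen A: dividing by 2 density bands per year: 528 / 2 = 264 years.
A: Extension rate ≈ 756.2 / 264 = 2.864 mm/yr.
Specimen B: 682 density bands at 2 per year is 682 / 2 = 341 years. Length of B = 2.864 × 341 = 976.6 mm.

976.6 mm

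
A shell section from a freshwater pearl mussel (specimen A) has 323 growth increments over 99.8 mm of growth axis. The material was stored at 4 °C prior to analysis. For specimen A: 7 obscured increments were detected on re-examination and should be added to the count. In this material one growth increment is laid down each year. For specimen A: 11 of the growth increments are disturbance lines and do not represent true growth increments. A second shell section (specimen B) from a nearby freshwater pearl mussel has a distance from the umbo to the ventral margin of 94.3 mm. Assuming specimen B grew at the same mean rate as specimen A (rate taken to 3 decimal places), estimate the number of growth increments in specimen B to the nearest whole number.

Specimen A: true growth increment count = 323 − 11 + 7 = 319.
A: Extension rate ≈ 99.8 / 319 = 0.313 mm/yr.
For B, 94.3 / 0.313 = 301.28 years ≈ 301 growth increments.

301 growth increments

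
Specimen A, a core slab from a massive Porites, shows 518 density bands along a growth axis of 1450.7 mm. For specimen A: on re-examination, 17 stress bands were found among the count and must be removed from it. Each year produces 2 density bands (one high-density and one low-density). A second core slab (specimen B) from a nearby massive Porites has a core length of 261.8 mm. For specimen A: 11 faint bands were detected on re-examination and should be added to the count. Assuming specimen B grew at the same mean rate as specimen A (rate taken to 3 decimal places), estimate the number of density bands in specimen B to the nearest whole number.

92 density bands

Specimen A: adjusted count: 518 − 17 + 11 = 512 density bands.
Specimen A: with 2 density bands per year, 512 / 2 = 256 years.
A: Extension rate ≈ 1450.7 / 256 = 5.667 mm/yr.
B spans 261.8 / 5.667 = 46.20 years; at 2 density bands per year that is 46.20 × 2 ≈ 92 density bands.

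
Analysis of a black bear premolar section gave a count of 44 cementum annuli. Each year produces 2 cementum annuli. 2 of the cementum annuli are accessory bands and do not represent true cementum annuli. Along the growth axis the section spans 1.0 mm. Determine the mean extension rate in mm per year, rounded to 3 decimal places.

0.048 mm per year

After corrections the count is 44 − 2 = 42 cementum annuli.
With 2 cementum annuli per year, 42 / 2 = 21 years.
1.0 mm over 21 years gives 1.0 / 21 ≈ 0.048 mm per year.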